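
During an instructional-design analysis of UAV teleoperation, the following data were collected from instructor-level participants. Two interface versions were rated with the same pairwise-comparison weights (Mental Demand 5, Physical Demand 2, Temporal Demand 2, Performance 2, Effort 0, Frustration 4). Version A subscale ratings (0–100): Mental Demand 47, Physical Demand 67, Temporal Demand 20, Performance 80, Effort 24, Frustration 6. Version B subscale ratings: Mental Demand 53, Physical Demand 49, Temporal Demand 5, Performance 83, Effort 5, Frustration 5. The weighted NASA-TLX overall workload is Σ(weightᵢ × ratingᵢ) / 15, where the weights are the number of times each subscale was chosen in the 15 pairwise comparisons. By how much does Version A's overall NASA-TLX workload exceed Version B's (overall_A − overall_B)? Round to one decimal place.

2.3

Version A weighted sum = 5·47 + 2·67 + 2·20 + 2·80 + 0·24 + 4·6 = 235 + 134 + 40 + 160 + 0 + 24 = 593; overall_A = 593/15 = 39.5333.
Version B weighted sum = 5·53 + 2·49 + 2·5 + 2·83 + 0·5 + 4·5 = 265 + 98 + 10 + 166 + 0 + 20 = 559; overall_B = 559/15 = 37.2667.
Difference = 39.5333 − 37.2667 = 2.2666 ≈ 2.3.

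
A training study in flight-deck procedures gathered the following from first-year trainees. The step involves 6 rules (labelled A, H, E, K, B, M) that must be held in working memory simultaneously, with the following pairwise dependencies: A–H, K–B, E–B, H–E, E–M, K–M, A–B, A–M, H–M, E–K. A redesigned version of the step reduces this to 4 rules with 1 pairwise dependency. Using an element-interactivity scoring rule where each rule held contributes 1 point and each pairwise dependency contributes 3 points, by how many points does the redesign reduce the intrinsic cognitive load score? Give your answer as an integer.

Original: 6 × 1 + 10 × 3 = 6 + 30 = 36.
Redesigned: 4 × 1 + 1 × 3 = 4 + 3 = 7.
Reduction = 36 − 7 = 29.

29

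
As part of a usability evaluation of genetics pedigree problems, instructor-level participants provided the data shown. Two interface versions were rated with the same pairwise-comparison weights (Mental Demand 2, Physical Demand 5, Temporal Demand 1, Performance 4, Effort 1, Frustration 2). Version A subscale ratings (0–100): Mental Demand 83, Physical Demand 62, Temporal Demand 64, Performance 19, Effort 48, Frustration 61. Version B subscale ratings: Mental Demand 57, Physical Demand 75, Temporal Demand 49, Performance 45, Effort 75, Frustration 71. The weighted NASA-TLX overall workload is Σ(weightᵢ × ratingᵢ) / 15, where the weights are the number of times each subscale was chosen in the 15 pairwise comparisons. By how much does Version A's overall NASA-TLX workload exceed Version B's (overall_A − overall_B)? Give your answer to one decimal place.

-9.9

Version A weighted sum = 2·83 + 5·62 + 1·64 + 4·19 + 1·48 + 2·61 = 166 + 310 + 64 + 76 + 48 + 122 = 786; overall_A = 786/15 = 52.4000.
Version B weighted sum = 2·57 + 5·75 + 1·49 + 4·45 + 1·75 + 2·71 = 114 + 375 + 49 + 180 + 75 + 142 = 935; overall_B = 935/15 = 62.3333.
Difference = 52.4000 − 62.3333 = -9.9333 ≈ -9.9.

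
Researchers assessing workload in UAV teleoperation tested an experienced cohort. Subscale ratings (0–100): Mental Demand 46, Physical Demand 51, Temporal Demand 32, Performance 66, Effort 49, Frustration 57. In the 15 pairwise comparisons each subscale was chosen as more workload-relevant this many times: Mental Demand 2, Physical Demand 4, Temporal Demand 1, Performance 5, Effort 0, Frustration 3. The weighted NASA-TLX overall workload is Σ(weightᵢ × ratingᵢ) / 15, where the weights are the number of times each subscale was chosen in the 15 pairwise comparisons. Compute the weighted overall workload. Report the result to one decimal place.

55.3

The tallies are the weights (they sum to 15).
Weighted sum = 2·46 + 4·51 + 1·32 + 5·66 + 0·49 + 3·57
            = 92 + 204 + 32 + 330 + 0 + 171 = 829.
Overall workload = 829 / 15 = 55.2667 ≈ 55.3.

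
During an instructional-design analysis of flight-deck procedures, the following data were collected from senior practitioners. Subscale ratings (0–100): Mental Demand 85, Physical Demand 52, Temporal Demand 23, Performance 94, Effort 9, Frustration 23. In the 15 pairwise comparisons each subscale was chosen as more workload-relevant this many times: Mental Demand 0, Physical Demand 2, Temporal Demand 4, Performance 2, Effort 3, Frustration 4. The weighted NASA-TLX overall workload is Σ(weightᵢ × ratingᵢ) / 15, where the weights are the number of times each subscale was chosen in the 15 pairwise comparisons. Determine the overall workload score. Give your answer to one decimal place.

33.5

The tallies are the weights (they sum to 15).
Weighted sum = 0·85 + 2·52 + 4·23 + 2·94 + 3·9 + 4·23
            = 0 + 104 + 92 + 188 + 27 + 92 = 503.
Overall workload = 503 / 15 = 33.5333 ≈ 33.5.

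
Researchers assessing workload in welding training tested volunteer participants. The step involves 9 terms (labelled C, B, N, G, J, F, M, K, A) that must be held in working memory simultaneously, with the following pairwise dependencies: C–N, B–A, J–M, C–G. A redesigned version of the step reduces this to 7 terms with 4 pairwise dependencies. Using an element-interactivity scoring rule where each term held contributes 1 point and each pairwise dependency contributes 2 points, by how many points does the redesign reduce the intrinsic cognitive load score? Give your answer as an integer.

Original: 9 × 1 + 4 × 2 = 9 + 8 = 17.
Redesigned: 7 × 1 + 4 × 2 = 7 + 8 = 15.
Reduction = 17 − 15 = 2.

2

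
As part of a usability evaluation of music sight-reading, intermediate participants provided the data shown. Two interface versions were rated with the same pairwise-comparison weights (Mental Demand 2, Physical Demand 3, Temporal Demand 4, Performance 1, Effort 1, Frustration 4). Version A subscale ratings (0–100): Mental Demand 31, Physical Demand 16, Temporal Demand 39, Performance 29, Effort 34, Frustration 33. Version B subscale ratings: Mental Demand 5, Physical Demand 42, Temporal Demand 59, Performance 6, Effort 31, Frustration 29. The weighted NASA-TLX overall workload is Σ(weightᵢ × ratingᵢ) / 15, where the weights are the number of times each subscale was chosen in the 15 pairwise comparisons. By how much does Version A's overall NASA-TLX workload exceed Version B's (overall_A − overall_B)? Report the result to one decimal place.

-4.3

Version A weighted sum = 2·31 + 3·16 + 4·39 + 1·29 + 1·34 + 4·33 = 62 + 48 + 156 + 29 + 34 + 132 = 461; overall_A = 461/15 = 30.7333.
Version B weighted sum = 2·5 + 3·42 + 4·59 + 1·6 + 1·31 + 4·29 = 10 + 126 + 236 + 6 + 31 + 116 = 525; overall_B = 525/15 = 35.0000.
Difference = 30.7333 − 35.0000 = -4.2667 ≈ -4.3.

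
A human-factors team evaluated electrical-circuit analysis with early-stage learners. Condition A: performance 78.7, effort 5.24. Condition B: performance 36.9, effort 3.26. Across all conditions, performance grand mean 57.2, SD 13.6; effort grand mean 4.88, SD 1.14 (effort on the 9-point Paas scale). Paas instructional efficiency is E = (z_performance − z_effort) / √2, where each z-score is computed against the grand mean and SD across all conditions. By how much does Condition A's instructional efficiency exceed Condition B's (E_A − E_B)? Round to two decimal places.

0.95

Condition A: z_P = (78.7 − 57.2)/13.6 = 1.5809; z_E = (5.24 − 4.88)/1.14 = 0.3158; E_A = (1.5809 − 0.3158)/√2 = 0.8946.
Condition B: z_P = (36.9 − 57.2)/13.6 = -1.4926; z_E = (3.26 − 4.88)/1.14 = -1.4211; E_B = (-1.4926 − (-1.4211))/√2 = -0.0506.
E_A − E_B = 0.8946 − (-0.0506) = 0.9452 ≈ 0.95.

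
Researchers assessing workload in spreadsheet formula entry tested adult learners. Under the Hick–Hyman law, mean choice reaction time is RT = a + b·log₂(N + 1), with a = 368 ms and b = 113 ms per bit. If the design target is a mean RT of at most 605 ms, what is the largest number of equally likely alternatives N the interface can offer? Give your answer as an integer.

3

Set 368 + 113·log₂(N + 1) ≤ 605.
log₂(N + 1) ≤ (605 − 368) / 113 = 2.0973.
N + 1 ≤ 2^2.0973 = 4.2791.
N ≤ 3.2791, so the largest integer N is 3.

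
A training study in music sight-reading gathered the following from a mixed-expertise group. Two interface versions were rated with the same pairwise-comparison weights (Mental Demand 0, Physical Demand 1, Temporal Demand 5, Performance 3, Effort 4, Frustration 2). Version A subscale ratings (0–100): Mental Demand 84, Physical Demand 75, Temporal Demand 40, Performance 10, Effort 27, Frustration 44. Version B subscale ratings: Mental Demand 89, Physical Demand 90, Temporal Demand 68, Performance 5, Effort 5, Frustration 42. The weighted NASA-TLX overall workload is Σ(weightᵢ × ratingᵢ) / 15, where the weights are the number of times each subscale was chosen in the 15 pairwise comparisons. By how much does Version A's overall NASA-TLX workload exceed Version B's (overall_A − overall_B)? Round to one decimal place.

-3.2

Version A weighted sum = 0·84 + 1·75 + 5·40 + 3·10 + 4·27 + 2·44 = 0 + 75 + 200 + 30 + 108 + 88 = 501; overall_A = 501/15 = 33.4000.
Version B weighted sum = 0·89 + 1·90 + 5·68 + 3·5 + 4·5 + 2·42 = 0 + 90 + 340 + 15 + 20 + 84 = 549; overall_B = 549/15 = 36.6000.
Difference = 33.4000 − 36.6000 = -3.2000 ≈ -3.2.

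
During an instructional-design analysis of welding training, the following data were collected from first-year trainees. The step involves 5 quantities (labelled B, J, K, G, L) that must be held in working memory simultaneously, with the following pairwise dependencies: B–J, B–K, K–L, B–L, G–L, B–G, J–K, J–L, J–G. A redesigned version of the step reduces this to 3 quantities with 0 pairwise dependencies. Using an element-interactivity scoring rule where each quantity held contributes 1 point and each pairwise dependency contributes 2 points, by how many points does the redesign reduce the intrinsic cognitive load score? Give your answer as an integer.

20

Original: 5 × 1 + 9 × 2 = 5 + 18 = 23.
Redesigned: 3 × 1 + 0 × 2 = 3 + 0 = 3.
Reduction = 23 − 3 = 20.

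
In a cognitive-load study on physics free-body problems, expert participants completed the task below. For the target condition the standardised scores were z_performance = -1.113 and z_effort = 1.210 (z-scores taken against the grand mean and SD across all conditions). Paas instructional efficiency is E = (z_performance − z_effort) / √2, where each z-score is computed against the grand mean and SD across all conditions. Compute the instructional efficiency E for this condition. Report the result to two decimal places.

-1.64

z_P − z_E = -1.113 − 1.210 = -2.3230.
E = -2.3230 / √2 = -2.3230 / 1.41421 = -1.6426 ≈ -1.64.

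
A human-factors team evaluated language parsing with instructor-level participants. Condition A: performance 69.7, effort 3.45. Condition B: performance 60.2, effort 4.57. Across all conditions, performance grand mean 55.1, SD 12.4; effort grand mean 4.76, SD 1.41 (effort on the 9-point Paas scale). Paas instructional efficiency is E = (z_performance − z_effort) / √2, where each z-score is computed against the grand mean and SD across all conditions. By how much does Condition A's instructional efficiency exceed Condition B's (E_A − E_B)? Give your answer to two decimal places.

1.10

Condition A: z_P = (69.7 − 55.1)/12.4 = 1.1774; z_E = (3.45 − 4.76)/1.41 = -0.9291; E_A = (1.1774 − (-0.9291))/√2 = 1.4895.
Condition B: z_P = (60.2 − 55.1)/12.4 = 0.4113; z_E = (4.57 − 4.76)/1.41 = -0.1348; E_B = (0.4113 − (-0.1348))/√2 = 0.3862.
E_A − E_B = 1.4895 − 0.3862 = 1.1033 ≈ 1.10.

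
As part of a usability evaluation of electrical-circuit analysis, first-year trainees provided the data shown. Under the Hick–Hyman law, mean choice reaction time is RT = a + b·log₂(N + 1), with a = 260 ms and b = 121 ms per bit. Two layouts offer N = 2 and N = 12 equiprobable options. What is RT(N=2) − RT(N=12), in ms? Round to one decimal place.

RT(2) = 260 + 121·log₂(3) = 260 + 121·1.5850 = 451.7850 ms.
RT(12) = 260 + 121·log₂(13) = 260 + 121·3.7004 = 707.7484 ms.
Difference = 451.7850 − 707.7484 = -255.9634 ≈ -256.0 ms.

-256.0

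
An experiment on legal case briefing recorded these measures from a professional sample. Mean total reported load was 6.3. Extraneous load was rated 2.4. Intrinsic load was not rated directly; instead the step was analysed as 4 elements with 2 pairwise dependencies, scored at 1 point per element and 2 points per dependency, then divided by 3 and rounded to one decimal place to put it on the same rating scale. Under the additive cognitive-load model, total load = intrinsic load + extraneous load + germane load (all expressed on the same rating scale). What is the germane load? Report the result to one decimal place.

1.2

Intrinsic (element-interactivity): (4 × 1 + 2 × 2) / 3 = 8 / 3 = 2.6667 → 2.7.
germane load = total − intrinsic − extraneous
             = 6.3 − 2.7 − 2.4 = 1.2.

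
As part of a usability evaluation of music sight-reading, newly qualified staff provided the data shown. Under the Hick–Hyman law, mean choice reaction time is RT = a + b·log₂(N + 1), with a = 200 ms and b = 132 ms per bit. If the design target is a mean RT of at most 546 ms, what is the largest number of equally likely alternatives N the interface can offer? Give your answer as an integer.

Set 200 + 132·log₂(N + 1) ≤ 546.
log₂(N + 1) ≤ (546 − 200) / 132 = 2.6212.
N + 1 ≤ 2^2.6212 = 6.1526.
N ≤ 5.1526, so the largest integer N is 5.

5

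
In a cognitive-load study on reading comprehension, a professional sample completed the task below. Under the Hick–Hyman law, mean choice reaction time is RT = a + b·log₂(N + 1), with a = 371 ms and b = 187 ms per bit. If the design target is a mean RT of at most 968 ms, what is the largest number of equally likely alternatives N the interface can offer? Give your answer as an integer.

Set 371 + 187·log₂(N + 1) ≤ 968.
log₂(N + 1) ≤ (968 − 371) / 187 = 3.1925.
N + 1 ≤ 2^3.1925 = 9.1419.
N ≤ 8.1419, so the largest integer N is 8.

8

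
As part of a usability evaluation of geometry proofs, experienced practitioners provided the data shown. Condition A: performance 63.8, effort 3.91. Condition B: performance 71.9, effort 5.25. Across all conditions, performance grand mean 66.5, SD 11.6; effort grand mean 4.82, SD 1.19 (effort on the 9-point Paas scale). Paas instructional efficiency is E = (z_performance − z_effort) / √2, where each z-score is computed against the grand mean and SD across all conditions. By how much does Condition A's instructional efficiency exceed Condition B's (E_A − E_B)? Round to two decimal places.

0.30

Condition A: z_P = (63.8 − 66.5)/11.6 = -0.2328; z_E = (3.91 − 4.82)/1.19 = -0.7647; E_A = (-0.2328 − (-0.7647))/√2 = 0.3761.
Condition B: z_P = (71.9 − 66.5)/11.6 = 0.4655; z_E = (5.25 − 4.82)/1.19 = 0.3613; E_B = (0.4655 − 0.3613)/√2 = 0.0737.
E_A − E_B = 0.3761 − 0.0737 = 0.3024 ≈ 0.30.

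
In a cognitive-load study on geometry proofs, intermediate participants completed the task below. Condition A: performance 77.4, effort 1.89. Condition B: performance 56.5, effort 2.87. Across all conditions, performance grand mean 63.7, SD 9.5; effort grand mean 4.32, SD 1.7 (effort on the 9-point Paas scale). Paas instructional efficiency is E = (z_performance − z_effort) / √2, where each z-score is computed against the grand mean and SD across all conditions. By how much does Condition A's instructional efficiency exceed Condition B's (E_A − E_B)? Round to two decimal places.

1.96

Condition A: z_P = (77.4 − 63.7)/9.5 = 1.4421; z_E = (1.89 − 4.32)/1.7 = -1.4294; E_A = (1.4421 − (-1.4294))/√2 = 2.0305.
Condition B: z_P = (56.5 − 63.7)/9.5 = -0.7579; z_E = (2.87 − 4.32)/1.7 = -0.8529; E_B = (-0.7579 − (-0.8529))/√2 = 0.0672.
E_A − E_B = 2.0305 − 0.0672 = 1.9633 ≈ 1.96.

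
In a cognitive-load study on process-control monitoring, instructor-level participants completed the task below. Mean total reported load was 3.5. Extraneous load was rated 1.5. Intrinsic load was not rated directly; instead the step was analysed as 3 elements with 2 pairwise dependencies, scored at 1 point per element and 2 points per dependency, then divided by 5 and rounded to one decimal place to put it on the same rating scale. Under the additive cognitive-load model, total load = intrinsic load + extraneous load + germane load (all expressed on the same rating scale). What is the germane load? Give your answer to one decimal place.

Intrinsic (element-interactivity): (3 × 1 + 2 × 2) / 5 = 7 / 5 = 1.4000 → 1.4.
germane load = total − intrinsic − extraneous
             = 3.5 − 1.4 − 1.5 = 0.6.

0.6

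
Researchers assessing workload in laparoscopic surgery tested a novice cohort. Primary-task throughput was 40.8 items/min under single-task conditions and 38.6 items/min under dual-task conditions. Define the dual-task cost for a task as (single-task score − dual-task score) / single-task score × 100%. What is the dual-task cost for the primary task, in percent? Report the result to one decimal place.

5.4

Cost = (40.8 − 38.6) / 40.8 × 100%
     = 2.2000 / 40.8 × 100% = 5.3922%.
≈ 5.4%.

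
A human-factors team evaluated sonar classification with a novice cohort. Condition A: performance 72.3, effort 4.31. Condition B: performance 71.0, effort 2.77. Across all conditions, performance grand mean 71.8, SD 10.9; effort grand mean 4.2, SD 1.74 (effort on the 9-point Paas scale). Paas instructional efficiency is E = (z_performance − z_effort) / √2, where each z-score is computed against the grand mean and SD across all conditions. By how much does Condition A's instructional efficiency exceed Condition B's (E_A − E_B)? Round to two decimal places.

-0.54

Condition A: z_P = (72.3 − 71.8)/10.9 = 0.0459; z_E = (4.31 − 4.2)/1.74 = 0.0632; E_A = (0.0459 − 0.0632)/√2 = -0.0122.
Condition B: z_P = (71.0 − 71.8)/10.9 = -0.0734; z_E = (2.77 − 4.2)/1.74 = -0.8218; E_B = (-0.0734 − (-0.8218))/√2 = 0.5292.
E_A − E_B = -0.0122 − 0.5292 = -0.5414 ≈ -0.54.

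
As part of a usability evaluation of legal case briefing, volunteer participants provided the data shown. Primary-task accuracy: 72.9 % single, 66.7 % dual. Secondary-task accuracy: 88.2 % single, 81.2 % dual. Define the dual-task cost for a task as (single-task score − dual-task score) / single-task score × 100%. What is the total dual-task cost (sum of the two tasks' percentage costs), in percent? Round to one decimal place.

Primary cost = (72.9 − 66.7) / 72.9 × 100% = 8.5048%.
Secondary cost = (88.2 − 81.2) / 88.2 × 100% = 7.9365%.
Total = 8.5048% + 7.9365% = 16.4413% ≈ 16.4%.

16.4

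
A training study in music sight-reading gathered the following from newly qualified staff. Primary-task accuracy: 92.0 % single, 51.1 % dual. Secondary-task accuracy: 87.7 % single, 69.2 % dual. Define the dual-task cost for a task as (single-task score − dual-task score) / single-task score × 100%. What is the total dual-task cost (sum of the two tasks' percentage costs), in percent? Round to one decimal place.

65.6

Primary cost = (92.0 − 51.1) / 92.0 × 100% = 44.4565%.
Secondary cost = (87.7 − 69.2) / 87.7 × 100% = 21.0946%.
Total = 44.4565% + 21.0946% = 65.5511% ≈ 65.6%.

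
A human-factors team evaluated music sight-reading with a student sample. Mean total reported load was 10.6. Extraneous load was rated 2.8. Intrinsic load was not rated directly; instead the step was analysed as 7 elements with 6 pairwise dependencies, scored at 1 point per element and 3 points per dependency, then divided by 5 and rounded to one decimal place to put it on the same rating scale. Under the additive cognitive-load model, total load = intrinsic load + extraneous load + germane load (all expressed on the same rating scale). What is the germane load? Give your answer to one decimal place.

2.8

Intrinsic (element-interactivity): (7 × 1 + 6 × 3) / 5 = 25 / 5 = 5.0000 → 5.0.
germane load = total − intrinsic − extraneous
             = 10.6 − 5.0 − 2.8 = 2.8.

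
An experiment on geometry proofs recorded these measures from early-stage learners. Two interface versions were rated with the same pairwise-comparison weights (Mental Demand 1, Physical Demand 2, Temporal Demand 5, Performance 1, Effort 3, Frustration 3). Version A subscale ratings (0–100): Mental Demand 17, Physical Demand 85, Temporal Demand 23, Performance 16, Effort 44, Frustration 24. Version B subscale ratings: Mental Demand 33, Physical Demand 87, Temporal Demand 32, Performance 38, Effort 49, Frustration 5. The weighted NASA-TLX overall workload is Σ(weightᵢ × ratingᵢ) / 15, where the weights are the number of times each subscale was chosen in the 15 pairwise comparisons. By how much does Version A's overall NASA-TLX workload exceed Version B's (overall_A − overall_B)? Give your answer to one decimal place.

Version A weighted sum = 1·17 + 2·85 + 5·23 + 1·16 + 3·44 + 3·24 = 17 + 170 + 115 + 16 + 132 + 72 = 522; overall_A = 522/15 = 34.8000.
Version B weighted sum = 1·33 + 2·87 + 5·32 + 1·38 + 3·49 + 3·5 = 33 + 174 + 160 + 38 + 147 + 15 = 567; overall_B = 567/15 = 37.8000.
Difference = 34.8000 − 37.8000 = -3.0000 ≈ -3.0.

-3.0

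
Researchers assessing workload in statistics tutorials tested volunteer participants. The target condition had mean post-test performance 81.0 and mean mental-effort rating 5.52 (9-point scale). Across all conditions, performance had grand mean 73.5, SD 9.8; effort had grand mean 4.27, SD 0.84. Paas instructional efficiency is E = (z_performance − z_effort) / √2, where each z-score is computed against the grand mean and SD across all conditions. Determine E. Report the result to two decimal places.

z_performance = (81.0 − 73.5) / 9.8 = 7.5000 / 9.8 = 0.7653.
z_effort = (5.52 − 4.27) / 0.84 = 1.2500 / 0.84 = 1.4881.
z_P − z_E = 0.7653 − 1.4881 = -0.7228.
E = -0.7228 / √2 = -0.7228 / 1.41421 = -0.5111 ≈ -0.51.

-0.51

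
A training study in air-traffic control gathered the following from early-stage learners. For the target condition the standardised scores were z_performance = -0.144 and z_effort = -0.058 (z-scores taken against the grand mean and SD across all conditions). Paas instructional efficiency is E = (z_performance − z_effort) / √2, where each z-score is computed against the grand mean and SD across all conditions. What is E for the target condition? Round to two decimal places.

z_P − z_E = -0.144 − (-0.058) = -0.0860.
E = -0.0860 / √2 = -0.0860 / 1.41421 = -0.0608 ≈ -0.06.

-0.06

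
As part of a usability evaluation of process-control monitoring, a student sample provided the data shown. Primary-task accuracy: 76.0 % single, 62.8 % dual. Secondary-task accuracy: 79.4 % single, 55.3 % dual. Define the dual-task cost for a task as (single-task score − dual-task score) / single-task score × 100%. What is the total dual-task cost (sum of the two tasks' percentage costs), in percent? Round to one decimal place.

47.7

Primary cost = (76.0 − 62.8) / 76.0 × 100% = 17.3684%.
Secondary cost = (79.4 − 55.3) / 79.4 × 100% = 30.3526%.
Total = 17.3684% + 30.3526% = 47.7210% ≈ 47.7%.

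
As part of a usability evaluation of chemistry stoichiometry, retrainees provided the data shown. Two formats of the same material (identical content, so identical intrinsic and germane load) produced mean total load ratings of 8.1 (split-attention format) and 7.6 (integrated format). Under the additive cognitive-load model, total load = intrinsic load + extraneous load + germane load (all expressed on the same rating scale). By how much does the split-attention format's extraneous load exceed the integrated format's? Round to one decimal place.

Intrinsic and germane load are equal across formats, so the difference in total load equals the difference in extraneous load.
Extraneous-load difference = 8.1 − 7.6 = 0.5.

0.5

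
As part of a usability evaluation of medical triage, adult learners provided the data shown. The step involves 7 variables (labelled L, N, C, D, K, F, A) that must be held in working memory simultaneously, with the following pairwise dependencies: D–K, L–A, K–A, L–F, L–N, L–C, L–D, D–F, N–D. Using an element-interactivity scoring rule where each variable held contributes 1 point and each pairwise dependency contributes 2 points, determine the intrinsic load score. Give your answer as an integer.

Count of variables held simultaneously: 7.
Count of pairwise dependencies listed: 9.
Element contribution: 7 × 1 = 7.
Interaction contribution: 9 × 2 = 18.
Intrinsic load = 7 + 18 = 25.

25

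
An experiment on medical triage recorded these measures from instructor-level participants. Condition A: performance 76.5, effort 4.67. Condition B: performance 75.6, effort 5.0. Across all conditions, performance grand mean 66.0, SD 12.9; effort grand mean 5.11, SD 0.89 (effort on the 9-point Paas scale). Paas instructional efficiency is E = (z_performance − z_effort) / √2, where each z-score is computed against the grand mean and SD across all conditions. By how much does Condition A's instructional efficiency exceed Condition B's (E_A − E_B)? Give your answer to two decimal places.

0.31

Condition A: z_P = (76.5 − 66.0)/12.9 = 0.8140; z_E = (4.67 − 5.11)/0.89 = -0.4944; E_A = (0.8140 − (-0.4944))/√2 = 0.9252.
Condition B: z_P = (75.6 − 66.0)/12.9 = 0.7442; z_E = (5.0 − 5.11)/0.89 = -0.1236; E_B = (0.7442 − (-0.1236))/√2 = 0.6136.
E_A − E_B = 0.9252 − 0.6136 = 0.3116 ≈ 0.31.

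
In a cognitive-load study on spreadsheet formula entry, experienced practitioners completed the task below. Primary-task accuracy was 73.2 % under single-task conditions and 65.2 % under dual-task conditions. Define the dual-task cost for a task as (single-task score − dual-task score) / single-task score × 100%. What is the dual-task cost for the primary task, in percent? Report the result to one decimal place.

10.9

Cost = (73.2 − 65.2) / 73.2 × 100%
     = 8.0000 / 73.2 × 100% = 10.9290%.
≈ 10.9%.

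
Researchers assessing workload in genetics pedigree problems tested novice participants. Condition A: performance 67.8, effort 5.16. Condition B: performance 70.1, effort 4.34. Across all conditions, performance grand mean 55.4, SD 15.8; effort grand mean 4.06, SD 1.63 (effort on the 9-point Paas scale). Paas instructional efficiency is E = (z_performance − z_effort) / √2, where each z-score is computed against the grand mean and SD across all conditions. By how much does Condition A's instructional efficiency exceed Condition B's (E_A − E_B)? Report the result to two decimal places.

-0.46

Condition A: z_P = (67.8 − 55.4)/15.8 = 0.7848; z_E = (5.16 − 4.06)/1.63 = 0.6748; E_A = (0.7848 − 0.6748)/√2 = 0.0778.
Condition B: z_P = (70.1 − 55.4)/15.8 = 0.9304; z_E = (4.34 − 4.06)/1.63 = 0.1718; E_B = (0.9304 − 0.1718)/√2 = 0.5364.
E_A − E_B = 0.0778 − 0.5364 = -0.4586 ≈ -0.46.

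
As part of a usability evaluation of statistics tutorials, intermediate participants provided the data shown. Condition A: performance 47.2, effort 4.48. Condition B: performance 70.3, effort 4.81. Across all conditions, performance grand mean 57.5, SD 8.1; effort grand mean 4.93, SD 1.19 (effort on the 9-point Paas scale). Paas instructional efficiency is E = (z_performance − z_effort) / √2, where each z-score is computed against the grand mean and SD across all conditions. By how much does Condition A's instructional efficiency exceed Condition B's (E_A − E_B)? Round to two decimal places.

Condition A: z_P = (47.2 − 57.5)/8.1 = -1.2716; z_E = (4.48 − 4.93)/1.19 = -0.3782; E_A = (-1.2716 − (-0.3782))/√2 = -0.6317.
Condition B: z_P = (70.3 − 57.5)/8.1 = 1.5802; z_E = (4.81 − 4.93)/1.19 = -0.1008; E_B = (1.5802 − (-0.1008))/√2 = 1.1886.
E_A − E_B = -0.6317 − 1.1886 = -1.8203 ≈ -1.82.

-1.82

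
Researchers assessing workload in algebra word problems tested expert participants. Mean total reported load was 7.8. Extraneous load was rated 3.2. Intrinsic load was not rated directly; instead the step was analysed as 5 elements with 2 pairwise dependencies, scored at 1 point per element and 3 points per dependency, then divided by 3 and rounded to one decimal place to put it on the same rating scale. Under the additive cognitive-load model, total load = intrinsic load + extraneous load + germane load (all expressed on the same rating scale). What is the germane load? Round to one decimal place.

Intrinsic (element-interactivity): (5 × 1 + 2 × 3) / 3 = 11 / 3 = 3.6667 → 3.7.
germane load = total − intrinsic − extraneous
             = 7.8 − 3.7 − 3.2 = 0.9.

0.9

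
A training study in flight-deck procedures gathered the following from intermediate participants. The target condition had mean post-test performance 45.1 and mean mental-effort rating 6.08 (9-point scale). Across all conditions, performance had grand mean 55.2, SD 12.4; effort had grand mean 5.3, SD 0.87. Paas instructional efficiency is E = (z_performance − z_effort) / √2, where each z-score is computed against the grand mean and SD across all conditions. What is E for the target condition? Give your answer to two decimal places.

z_performance = (45.1 − 55.2) / 12.4 = -10.1000 / 12.4 = -0.8145.
z_effort = (6.08 − 5.3) / 0.87 = 0.7800 / 0.87 = 0.8966.
z_P − z_E = -0.8145 − 0.8966 = -1.7111.
E = -1.7111 / √2 = -1.7111 / 1.41421 = -1.2099 ≈ -1.21.

-1.21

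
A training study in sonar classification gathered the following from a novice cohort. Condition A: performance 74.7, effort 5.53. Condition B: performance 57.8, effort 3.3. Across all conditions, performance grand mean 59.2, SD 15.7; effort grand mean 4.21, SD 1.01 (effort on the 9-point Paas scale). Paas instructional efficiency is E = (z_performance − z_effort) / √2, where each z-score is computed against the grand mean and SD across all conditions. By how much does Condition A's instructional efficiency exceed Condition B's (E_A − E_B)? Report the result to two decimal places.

Condition A: z_P = (74.7 − 59.2)/15.7 = 0.9873; z_E = (5.53 − 4.21)/1.01 = 1.3069; E_A = (0.9873 − 1.3069)/√2 = -0.2260.
Condition B: z_P = (57.8 − 59.2)/15.7 = -0.0892; z_E = (3.3 − 4.21)/1.01 = -0.9010; E_B = (-0.0892 − (-0.9010))/√2 = 0.5740.
E_A − E_B = -0.2260 − 0.5740 = -0.8000 ≈ -0.80.

-0.80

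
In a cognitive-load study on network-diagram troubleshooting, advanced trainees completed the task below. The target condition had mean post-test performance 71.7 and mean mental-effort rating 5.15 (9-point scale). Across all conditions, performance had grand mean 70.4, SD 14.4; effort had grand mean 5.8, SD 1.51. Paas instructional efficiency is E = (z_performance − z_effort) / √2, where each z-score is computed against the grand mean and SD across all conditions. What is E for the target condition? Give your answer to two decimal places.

z_performance = (71.7 − 70.4) / 14.4 = 1.3000 / 14.4 = 0.0903.
z_effort = (5.15 − 5.8) / 1.51 = -0.6500 / 1.51 = -0.4305.
z_P − z_E = 0.0903 − (-0.4305) = 0.5208.
E = 0.5208 / √2 = 0.5208 / 1.41421 = 0.3683 ≈ 0.37.

0.37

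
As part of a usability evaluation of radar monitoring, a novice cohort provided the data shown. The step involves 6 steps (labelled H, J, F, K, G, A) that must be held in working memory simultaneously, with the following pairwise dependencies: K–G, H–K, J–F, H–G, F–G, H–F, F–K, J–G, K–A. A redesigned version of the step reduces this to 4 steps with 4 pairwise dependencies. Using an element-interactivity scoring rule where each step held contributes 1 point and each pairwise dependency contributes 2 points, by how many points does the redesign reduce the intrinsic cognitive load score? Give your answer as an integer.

Original: 6 × 1 + 9 × 2 = 6 + 18 = 24.
Redesigned: 4 × 1 + 4 × 2 = 4 + 8 = 12.
Reduction = 24 − 12 = 12.

12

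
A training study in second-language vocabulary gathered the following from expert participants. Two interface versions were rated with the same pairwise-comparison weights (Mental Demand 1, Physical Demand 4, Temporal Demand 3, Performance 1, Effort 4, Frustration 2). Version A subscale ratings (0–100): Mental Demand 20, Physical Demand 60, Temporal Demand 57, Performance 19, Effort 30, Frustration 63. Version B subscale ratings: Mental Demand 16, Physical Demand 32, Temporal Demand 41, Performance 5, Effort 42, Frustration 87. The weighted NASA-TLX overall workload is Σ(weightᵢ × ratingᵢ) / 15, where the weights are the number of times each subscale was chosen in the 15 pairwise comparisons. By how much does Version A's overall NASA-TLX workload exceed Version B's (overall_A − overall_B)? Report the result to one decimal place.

5.5

Version A weighted sum = 1·20 + 4·60 + 3·57 + 1·19 + 4·30 + 2·63 = 20 + 240 + 171 + 19 + 120 + 126 = 696; overall_A = 696/15 = 46.4000.
Version B weighted sum = 1·16 + 4·32 + 3·41 + 1·5 + 4·42 + 2·87 = 16 + 128 + 123 + 5 + 168 + 174 = 614; overall_B = 614/15 = 40.9333.
Difference = 46.4000 − 40.9333 = 5.4667 ≈ 5.5.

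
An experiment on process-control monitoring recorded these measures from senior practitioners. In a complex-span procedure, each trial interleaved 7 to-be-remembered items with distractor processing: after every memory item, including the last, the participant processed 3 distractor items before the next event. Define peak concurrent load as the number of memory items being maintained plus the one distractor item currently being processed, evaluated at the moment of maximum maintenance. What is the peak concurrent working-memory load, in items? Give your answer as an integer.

8

Maintenance is greatest during the distractor(s) after memory item 7: all 7 memory items are being held.
One distractor item is concurrently being processed.
Peak concurrent load = 7 + 1 = 8 items.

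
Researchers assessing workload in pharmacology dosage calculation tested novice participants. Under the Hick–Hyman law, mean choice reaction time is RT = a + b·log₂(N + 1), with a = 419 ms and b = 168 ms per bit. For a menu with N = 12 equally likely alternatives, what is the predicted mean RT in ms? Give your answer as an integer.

1041

log₂(12 + 1) = log₂(13) = 3.7004.
RT = 419 + 168 × 3.7004 = 419 + 621.6672 = 1040.6672 ms.
≈ 1041 ms.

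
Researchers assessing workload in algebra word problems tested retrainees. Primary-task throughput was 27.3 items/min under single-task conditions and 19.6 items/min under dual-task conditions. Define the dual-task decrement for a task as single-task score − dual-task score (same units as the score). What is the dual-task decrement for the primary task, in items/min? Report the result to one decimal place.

Decrement = 27.3 − 19.6 = 7.7000 items/min ≈ 7.7 items/min.

7.7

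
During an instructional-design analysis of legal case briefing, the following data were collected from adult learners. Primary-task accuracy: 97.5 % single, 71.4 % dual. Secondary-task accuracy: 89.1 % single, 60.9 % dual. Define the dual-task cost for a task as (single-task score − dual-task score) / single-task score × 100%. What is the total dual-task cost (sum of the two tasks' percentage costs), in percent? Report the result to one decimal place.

Primary cost = (97.5 − 71.4) / 97.5 × 100% = 26.7692%.
Secondary cost = (89.1 − 60.9) / 89.1 × 100% = 31.6498%.
Total = 26.7692% + 31.6498% = 58.4190% ≈ 58.4%.

58.4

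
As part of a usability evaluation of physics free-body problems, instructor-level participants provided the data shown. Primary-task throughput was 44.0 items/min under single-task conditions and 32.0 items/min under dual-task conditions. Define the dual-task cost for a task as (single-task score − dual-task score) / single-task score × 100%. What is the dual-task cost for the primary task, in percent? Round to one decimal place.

27.3

Cost = (44.0 − 32.0) / 44.0 × 100%
     = 12.0000 / 44.0 × 100% = 27.2727%.
≈ 27.3%.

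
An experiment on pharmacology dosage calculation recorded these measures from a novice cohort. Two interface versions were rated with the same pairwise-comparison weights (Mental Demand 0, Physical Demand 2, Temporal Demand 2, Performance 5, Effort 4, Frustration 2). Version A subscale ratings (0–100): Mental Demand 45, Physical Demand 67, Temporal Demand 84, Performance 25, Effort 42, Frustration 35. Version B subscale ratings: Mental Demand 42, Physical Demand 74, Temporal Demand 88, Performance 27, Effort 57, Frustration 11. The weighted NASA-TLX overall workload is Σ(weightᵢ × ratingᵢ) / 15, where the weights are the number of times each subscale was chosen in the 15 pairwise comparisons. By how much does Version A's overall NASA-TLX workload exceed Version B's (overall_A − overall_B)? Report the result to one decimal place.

Version A weighted sum = 0·45 + 2·67 + 2·84 + 5·25 + 4·42 + 2·35 = 0 + 134 + 168 + 125 + 168 + 70 = 665; overall_A = 665/15 = 44.3333.
Version B weighted sum = 0·42 + 2·74 + 2·88 + 5·27 + 4·57 + 2·11 = 0 + 148 + 176 + 135 + 228 + 22 = 709; overall_B = 709/15 = 47.2667.
Difference = 44.3333 − 47.2667 = -2.9334 ≈ -2.9.

-2.9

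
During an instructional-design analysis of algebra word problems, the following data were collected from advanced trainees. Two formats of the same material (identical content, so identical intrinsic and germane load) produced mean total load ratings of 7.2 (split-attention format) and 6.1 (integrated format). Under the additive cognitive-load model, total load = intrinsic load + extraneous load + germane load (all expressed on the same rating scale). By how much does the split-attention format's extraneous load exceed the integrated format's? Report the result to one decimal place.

Intrinsic and germane load are equal across formats, so the difference in total load equals the difference in extraneous load.
Extraneous-load difference = 7.2 − 6.1 = 1.1.

1.1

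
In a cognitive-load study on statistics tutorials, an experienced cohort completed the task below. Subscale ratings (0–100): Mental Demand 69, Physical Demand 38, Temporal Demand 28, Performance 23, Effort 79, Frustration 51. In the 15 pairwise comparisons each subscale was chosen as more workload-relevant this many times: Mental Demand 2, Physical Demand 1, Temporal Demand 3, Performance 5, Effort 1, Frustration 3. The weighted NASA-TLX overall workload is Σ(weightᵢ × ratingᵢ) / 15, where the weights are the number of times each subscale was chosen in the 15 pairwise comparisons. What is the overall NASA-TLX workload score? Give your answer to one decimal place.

The tallies are the weights (they sum to 15).
Weighted sum = 2·69 + 1·38 + 3·28 + 5·23 + 1·79 + 3·51
            = 138 + 38 + 84 + 115 + 79 + 153 = 607.
Overall workload = 607 / 15 = 40.4667 ≈ 40.5.

40.5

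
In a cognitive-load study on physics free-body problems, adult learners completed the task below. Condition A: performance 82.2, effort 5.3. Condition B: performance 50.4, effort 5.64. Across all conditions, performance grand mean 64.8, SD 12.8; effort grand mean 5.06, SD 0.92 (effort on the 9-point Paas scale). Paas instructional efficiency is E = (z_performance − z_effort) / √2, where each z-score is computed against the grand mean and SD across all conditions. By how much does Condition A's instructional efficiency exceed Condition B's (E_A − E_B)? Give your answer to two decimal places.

2.02

Condition A: z_P = (82.2 − 64.8)/12.8 = 1.3594; z_E = (5.3 − 5.06)/0.92 = 0.2609; E_A = (1.3594 − 0.2609)/√2 = 0.7768.
Condition B: z_P = (50.4 − 64.8)/12.8 = -1.1250; z_E = (5.64 − 5.06)/0.92 = 0.6304; E_B = (-1.1250 − 0.6304)/√2 = -1.2413.
E_A − E_B = 0.7768 − (-1.2413) = 2.0181 ≈ 2.02.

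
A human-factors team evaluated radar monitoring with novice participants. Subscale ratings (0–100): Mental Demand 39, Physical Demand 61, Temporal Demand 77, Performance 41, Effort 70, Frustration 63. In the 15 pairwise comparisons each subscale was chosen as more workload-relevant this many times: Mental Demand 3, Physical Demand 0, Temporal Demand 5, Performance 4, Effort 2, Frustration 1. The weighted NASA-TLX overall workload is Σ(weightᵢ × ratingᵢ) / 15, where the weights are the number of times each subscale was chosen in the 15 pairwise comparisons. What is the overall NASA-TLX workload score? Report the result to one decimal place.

The tallies are the weights (they sum to 15).
Weighted sum = 3·39 + 0·61 + 5·77 + 4·41 + 2·70 + 1·63
            = 117 + 0 + 385 + 164 + 140 + 63 = 869.
Overall workload = 869 / 15 = 57.9333 ≈ 57.9.

57.9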